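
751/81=751/81 = 9.27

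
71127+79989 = 151116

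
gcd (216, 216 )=216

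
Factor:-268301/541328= - 2^( - 4)*11^1*23^(-1)  *1471^( - 1)*24391^1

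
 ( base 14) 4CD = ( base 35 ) RK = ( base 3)1022202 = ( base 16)3c5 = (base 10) 965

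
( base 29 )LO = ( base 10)633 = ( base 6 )2533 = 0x279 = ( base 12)449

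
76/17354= 38/8677  =  0.00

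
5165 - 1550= 3615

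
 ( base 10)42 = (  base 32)1a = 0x2a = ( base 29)1d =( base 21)20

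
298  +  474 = 772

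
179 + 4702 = 4881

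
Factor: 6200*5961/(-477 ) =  - 2^3*3^( - 1 )*5^2 * 31^1*53^(  -  1 )*1987^1  =  - 12319400/159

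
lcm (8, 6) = 24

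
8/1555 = 8/1555 = 0.01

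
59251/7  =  8464 + 3/7 = 8464.43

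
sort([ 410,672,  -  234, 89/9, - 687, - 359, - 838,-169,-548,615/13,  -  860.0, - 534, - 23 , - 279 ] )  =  [-860.0,  -  838,  -  687, - 548, - 534, - 359, - 279, - 234,  -  169, - 23, 89/9,615/13,410,  672 ]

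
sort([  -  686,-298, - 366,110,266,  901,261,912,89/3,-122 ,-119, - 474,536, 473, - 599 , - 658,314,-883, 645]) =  [-883,-686 ,-658, - 599, - 474 ,  -  366,  -  298, - 122, - 119, 89/3,110,261, 266,314,473,536,645,  901, 912 ]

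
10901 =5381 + 5520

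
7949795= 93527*85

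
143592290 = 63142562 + 80449728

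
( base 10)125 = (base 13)98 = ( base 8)175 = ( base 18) 6h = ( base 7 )236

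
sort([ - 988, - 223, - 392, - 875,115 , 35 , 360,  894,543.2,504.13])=[ - 988, - 875,-392, - 223,35,115,  360,504.13,543.2,894]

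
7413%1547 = 1225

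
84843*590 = 50057370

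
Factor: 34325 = 5^2*1373^1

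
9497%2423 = 2228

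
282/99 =2 + 28/33 = 2.85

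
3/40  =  3/40 = 0.07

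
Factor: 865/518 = 2^( - 1 )* 5^1*7^(-1)*37^( - 1) *173^1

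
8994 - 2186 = 6808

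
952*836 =795872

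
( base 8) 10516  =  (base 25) 725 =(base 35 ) 3LK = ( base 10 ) 4430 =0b1000101001110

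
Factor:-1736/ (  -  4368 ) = 2^(  -  1)*3^ ( - 1)*13^(  -  1 )*31^1 = 31/78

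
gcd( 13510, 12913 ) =1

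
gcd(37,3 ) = 1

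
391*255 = 99705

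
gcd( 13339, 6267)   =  1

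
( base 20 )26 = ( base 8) 56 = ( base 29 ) 1h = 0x2e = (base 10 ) 46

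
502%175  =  152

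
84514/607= 84514/607 = 139.23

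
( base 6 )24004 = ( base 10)3460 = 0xd84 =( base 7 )13042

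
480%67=11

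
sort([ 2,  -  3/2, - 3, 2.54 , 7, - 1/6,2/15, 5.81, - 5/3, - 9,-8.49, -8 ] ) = [ - 9, - 8.49, -8, - 3, - 5/3, - 3/2, - 1/6 , 2/15, 2  ,  2.54, 5.81, 7] 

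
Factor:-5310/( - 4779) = 2^1 * 3^( - 2) * 5^1 = 10/9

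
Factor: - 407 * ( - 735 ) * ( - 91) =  - 27222195=- 3^1*5^1 * 7^3*11^1*13^1*37^1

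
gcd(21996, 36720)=36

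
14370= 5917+8453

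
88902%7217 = 2298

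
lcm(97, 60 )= 5820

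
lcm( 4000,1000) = 4000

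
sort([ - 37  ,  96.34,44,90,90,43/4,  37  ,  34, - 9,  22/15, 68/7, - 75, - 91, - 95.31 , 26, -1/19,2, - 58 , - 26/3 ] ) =[ - 95.31, - 91 , - 75, - 58, - 37, - 9, - 26/3, - 1/19 , 22/15,2,68/7,43/4, 26,  34,37,44, 90, 90 , 96.34]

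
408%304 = 104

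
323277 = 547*591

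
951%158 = 3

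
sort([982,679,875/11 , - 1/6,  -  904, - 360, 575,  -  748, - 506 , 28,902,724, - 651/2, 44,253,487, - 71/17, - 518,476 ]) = [ - 904, - 748 , - 518, - 506,-360,-651/2, - 71/17, - 1/6, 28,44,875/11, 253, 476,  487 , 575,  679,724  ,  902, 982] 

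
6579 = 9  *731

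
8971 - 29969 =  - 20998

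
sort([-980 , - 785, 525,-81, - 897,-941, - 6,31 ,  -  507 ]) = [-980,-941, - 897,-785 , - 507, - 81, - 6, 31, 525]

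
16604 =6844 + 9760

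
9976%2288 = 824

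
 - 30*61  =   - 1830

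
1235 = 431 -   -  804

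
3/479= 3/479 = 0.01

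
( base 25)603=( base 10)3753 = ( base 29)4DC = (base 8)7251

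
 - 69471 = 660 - 70131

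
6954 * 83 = 577182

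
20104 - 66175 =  - 46071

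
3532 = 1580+1952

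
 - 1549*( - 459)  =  710991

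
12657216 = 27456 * 461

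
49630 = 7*7090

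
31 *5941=184171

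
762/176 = 4+29/88 = 4.33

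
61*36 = 2196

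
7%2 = 1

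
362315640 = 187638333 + 174677307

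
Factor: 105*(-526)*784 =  - 2^5*3^1*5^1*7^3*263^1 = -  43300320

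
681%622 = 59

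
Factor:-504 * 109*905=-49717080 = - 2^3*3^2*5^1*7^1*109^1*181^1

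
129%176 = 129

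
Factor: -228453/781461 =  - 3^( - 2)*103^( - 1 )*271^1 = - 271/927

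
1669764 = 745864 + 923900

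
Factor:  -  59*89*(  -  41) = 41^1*59^1*89^1  =  215291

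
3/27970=3/27970 = 0.00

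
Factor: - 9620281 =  - 11^1*41^1*83^1*257^1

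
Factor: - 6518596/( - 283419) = 2^2*3^( - 4)*7^1 * 19^1*3499^( - 1 )*12253^1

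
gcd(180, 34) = 2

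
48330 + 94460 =142790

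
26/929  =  26/929  =  0.03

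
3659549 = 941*3889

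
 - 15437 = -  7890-7547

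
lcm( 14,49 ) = 98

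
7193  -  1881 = 5312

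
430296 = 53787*8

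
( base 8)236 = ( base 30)58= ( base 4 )2132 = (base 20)7i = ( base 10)158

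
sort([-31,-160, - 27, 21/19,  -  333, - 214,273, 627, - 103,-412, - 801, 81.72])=[ - 801 ,-412,  -  333, - 214  , - 160, - 103,  -  31,-27, 21/19, 81.72, 273, 627] 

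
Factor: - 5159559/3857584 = -2^( - 4)*3^1*353^(- 1 )*683^( - 1)*1719853^1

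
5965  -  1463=4502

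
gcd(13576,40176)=8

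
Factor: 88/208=2^( - 1)*11^1*13^ ( - 1 ) = 11/26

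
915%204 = 99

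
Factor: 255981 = 3^1*11^1 * 7757^1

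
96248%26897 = 15557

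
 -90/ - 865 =18/173 = 0.10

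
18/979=18/979= 0.02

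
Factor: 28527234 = 2^1*3^1*619^1*7681^1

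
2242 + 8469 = 10711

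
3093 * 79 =244347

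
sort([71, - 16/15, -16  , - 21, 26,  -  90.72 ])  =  [-90.72, -21, - 16,-16/15, 26,71]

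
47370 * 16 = 757920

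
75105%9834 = 6267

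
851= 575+276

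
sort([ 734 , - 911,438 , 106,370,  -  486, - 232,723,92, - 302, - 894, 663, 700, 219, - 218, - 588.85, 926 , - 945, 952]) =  [ - 945,  -  911, - 894, - 588.85, - 486, - 302, - 232, - 218, 92,106 , 219, 370, 438, 663, 700,723, 734, 926, 952]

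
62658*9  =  563922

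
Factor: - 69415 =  - 5^1*13883^1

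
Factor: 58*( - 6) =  - 348 = - 2^2*3^1*29^1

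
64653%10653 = 735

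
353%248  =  105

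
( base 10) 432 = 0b110110000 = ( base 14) 22c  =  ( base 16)1b0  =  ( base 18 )160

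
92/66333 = 92/66333 = 0.00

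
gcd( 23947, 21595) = 7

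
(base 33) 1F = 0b110000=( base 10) 48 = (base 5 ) 143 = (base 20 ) 28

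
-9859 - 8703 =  - 18562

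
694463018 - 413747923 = 280715095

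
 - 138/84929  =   - 138/84929 = -  0.00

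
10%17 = 10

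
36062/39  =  924 + 2/3 =924.67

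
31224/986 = 31 + 329/493= 31.67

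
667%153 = 55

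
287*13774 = 3953138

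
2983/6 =497  +  1/6 = 497.17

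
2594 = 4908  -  2314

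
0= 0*827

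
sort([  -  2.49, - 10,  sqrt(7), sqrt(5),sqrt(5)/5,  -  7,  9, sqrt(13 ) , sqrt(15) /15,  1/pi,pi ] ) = [ - 10, - 7, - 2.49,sqrt( 15)/15, 1/pi, sqrt( 5) /5, sqrt(5) , sqrt( 7 ),pi, sqrt(13 ), 9 ] 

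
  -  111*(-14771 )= 1639581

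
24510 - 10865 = 13645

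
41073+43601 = 84674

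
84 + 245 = 329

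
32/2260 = 8/565=0.01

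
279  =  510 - 231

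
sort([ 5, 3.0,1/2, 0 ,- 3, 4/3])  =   [-3, 0,1/2,4/3,3.0, 5 ]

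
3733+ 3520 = 7253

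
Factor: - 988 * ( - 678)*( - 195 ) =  - 2^3*3^2*5^1*13^2*19^1* 113^1 = - 130623480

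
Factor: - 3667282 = -2^1*29^1*53^1  *  1193^1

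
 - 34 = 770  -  804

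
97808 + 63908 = 161716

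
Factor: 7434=2^1*3^2*7^1 *59^1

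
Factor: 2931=3^1*977^1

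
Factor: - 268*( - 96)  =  2^7*3^1*67^1 = 25728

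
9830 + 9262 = 19092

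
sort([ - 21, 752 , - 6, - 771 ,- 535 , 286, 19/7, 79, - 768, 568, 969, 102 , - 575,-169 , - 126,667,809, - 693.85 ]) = [ - 771, - 768, - 693.85,-575,-535, - 169, - 126, -21, - 6,19/7,79,102, 286, 568,667, 752 , 809, 969 ]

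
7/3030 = 7/3030 = 0.00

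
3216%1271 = 674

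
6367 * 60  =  382020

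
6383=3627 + 2756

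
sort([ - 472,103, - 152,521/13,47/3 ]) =[  -  472, - 152,47/3, 521/13,103 ]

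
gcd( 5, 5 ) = 5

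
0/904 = 0 =0.00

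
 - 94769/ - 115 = 824+ 9/115 = 824.08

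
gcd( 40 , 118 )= 2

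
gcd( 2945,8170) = 95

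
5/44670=1/8934 =0.00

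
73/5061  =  73/5061 = 0.01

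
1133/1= 1133 =1133.00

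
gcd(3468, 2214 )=6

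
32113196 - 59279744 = -27166548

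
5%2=1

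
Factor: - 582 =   -  2^1 * 3^1*97^1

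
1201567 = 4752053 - 3550486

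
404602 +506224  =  910826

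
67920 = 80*849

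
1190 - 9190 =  - 8000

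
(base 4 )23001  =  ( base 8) 1301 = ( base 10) 705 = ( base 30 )nf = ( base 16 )2c1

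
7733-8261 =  - 528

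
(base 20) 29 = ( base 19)2B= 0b110001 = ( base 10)49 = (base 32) 1h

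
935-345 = 590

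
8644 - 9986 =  - 1342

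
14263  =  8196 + 6067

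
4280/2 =2140 = 2140.00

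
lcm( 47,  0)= 0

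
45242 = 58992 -13750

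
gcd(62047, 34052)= 1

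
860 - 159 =701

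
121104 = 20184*6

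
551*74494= 41046194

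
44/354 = 22/177 = 0.12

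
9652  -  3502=6150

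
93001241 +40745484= 133746725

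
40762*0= 0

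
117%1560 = 117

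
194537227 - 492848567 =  - 298311340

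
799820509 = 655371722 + 144448787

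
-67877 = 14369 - 82246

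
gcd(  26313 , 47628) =147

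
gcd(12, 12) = 12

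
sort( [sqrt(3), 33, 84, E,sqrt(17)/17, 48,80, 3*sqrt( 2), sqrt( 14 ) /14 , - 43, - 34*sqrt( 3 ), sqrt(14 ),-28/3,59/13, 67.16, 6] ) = [-34 * sqrt( 3 ), - 43, - 28/3, sqrt( 17 ) /17, sqrt( 14) /14, sqrt (3),  E  ,  sqrt( 14),3*sqrt( 2),59/13,6, 33, 48 , 67.16,  80,84 ] 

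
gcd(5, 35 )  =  5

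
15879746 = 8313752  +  7565994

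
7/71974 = 1/10282 = 0.00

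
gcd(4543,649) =649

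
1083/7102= 1083/7102= 0.15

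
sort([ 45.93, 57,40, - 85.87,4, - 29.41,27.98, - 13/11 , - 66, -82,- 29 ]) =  [-85.87, - 82,- 66,-29.41,-29,  -  13/11,4,27.98, 40,  45.93,  57] 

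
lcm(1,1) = 1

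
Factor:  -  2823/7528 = - 3/8 = - 2^( - 3 )*3^1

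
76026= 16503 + 59523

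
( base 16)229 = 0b1000101001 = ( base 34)G9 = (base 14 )2b7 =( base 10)553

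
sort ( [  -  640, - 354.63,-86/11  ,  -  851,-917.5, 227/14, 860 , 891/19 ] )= [ - 917.5, -851, - 640,  -  354.63,-86/11, 227/14, 891/19,860]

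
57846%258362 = 57846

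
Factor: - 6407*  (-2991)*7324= 2^2*3^1 *43^1*149^1*997^1 * 1831^1 = 140352280188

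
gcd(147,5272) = 1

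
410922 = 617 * 666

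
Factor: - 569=-569^1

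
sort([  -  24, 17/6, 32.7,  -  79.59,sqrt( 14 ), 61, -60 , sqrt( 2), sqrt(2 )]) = [ - 79.59,  -  60, - 24,  sqrt( 2 ), sqrt(2) , 17/6,sqrt(  14), 32.7,61 ]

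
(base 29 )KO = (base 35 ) H9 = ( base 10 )604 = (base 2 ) 1001011100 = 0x25c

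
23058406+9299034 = 32357440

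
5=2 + 3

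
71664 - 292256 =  - 220592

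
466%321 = 145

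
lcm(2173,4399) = 180359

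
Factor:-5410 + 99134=2^2 * 23431^1=93724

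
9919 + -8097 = 1822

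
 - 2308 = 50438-52746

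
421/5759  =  421/5759 = 0.07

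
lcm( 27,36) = 108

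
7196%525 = 371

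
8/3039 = 8/3039 = 0.00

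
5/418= 5/418  =  0.01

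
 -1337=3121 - 4458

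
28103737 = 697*40321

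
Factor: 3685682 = 2^1*7^2*11^1*13^1*263^1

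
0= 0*539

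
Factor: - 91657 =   -  151^1*607^1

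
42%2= 0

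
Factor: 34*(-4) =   -  136=-2^3*17^1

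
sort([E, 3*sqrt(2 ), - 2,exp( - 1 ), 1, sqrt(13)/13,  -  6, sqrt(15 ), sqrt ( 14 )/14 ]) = [ - 6,-2 , sqrt( 14) /14, sqrt ( 13 ) /13, exp( - 1),1, E, sqrt(15 ), 3*sqrt(2) ] 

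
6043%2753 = 537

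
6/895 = 6/895  =  0.01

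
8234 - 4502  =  3732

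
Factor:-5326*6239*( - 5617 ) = 186646809938 = 2^1*17^1*41^1*137^1*367^1*2663^1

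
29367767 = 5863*5009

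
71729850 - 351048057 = -279318207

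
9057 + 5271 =14328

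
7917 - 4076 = 3841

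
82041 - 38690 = 43351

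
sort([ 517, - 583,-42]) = [ - 583, - 42 , 517 ] 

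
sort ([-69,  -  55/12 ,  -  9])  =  [  -  69,-9,-55/12]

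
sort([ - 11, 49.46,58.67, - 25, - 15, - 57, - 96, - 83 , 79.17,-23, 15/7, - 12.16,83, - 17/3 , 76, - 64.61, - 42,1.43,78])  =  [ - 96, - 83, - 64.61, - 57, -42,  -  25, - 23, - 15, - 12.16,-11, - 17/3, 1.43,15/7,49.46,58.67,76, 78, 79.17,83 ] 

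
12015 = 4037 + 7978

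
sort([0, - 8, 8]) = [ - 8, 0, 8 ]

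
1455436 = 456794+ 998642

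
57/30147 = 19/10049  =  0.00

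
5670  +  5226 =10896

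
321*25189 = 8085669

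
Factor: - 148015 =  - 5^1*7^1*4229^1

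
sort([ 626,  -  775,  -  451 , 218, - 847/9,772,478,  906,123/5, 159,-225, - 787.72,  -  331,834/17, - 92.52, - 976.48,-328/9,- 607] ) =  [  -  976.48, - 787.72, - 775, - 607 ,  -  451, -331, - 225, - 847/9, - 92.52, - 328/9,  123/5, 834/17, 159,218, 478, 626, 772,906 ]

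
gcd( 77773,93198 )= 1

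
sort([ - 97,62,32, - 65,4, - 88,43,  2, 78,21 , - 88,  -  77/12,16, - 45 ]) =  [ - 97, - 88, - 88,-65, - 45, - 77/12, 2,4, 16,21,32,  43,62,78]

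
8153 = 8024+129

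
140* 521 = 72940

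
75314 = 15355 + 59959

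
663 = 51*13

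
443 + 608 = 1051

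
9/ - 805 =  - 1 + 796/805 = - 0.01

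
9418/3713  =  2 + 1992/3713  =  2.54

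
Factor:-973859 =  - 911^1*1069^1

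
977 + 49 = 1026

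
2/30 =1/15=0.07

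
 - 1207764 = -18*67098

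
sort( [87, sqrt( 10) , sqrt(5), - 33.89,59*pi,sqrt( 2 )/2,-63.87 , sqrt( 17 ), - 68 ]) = [ - 68,-63.87,-33.89 , sqrt( 2) /2, sqrt( 5 ),sqrt(10),sqrt(17), 87,59 *pi]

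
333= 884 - 551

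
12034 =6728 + 5306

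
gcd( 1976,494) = 494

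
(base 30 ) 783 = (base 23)c8b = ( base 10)6543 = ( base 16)198F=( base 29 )7mi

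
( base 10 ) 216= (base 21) a6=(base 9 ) 260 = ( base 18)c0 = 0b11011000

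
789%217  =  138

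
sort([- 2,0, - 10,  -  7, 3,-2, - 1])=[ - 10, - 7,-2, - 2,-1,0,3 ] 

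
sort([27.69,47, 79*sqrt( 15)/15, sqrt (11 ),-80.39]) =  [ - 80.39, sqrt( 11),79*sqrt(15)/15,27.69, 47 ] 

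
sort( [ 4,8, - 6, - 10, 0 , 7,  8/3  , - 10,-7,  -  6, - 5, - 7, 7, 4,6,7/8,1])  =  [ - 10, - 10, - 7, - 7, - 6,-6, - 5,0, 7/8,1,8/3,4,4,6,7, 7,  8]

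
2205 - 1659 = 546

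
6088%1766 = 790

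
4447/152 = 29  +  39/152 = 29.26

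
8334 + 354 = 8688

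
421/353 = 1 + 68/353 = 1.19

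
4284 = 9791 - 5507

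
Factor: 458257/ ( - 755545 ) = - 5^( - 1)*7^(-1 )*41^1 * 11177^1 * 21587^( - 1 ) 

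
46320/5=9264 = 9264.00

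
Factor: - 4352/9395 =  - 2^8*5^( - 1 )*17^1*  1879^( - 1) 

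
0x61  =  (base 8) 141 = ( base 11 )89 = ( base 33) 2v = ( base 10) 97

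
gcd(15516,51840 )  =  36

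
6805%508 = 201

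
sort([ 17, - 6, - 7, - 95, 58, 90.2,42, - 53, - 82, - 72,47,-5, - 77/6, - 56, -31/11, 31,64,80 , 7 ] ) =[ - 95,-82,-72  , - 56, - 53,- 77/6, - 7, - 6, - 5, - 31/11, 7, 17 , 31,42, 47,58,64,80, 90.2]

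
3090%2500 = 590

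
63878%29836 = 4206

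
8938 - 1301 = 7637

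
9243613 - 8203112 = 1040501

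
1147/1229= 1147/1229 = 0.93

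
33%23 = 10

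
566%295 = 271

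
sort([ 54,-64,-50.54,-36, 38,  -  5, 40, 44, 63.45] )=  [ - 64, - 50.54, -36, - 5,38,40, 44,54,  63.45]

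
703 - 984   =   - 281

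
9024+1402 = 10426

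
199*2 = 398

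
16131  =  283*57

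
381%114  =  39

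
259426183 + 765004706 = 1024430889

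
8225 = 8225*1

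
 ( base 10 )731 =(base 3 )1000002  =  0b1011011011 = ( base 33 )M5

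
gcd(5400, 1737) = 9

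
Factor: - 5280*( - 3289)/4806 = 2^4*3^( - 2)*5^1*11^2*13^1*23^1*89^( - 1) = 2894320/801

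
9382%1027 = 139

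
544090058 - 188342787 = 355747271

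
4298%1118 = 944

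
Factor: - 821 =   -  821^1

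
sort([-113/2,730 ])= [-113/2, 730 ] 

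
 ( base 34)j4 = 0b1010001010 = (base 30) lk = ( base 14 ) 346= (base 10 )650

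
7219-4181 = 3038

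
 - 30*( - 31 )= 930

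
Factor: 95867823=3^1*29^1*1101929^1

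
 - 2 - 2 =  - 4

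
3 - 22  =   - 19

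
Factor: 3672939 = 3^1*23^1*53231^1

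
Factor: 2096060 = 2^2*5^1*104803^1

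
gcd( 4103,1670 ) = 1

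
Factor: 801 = 3^2*89^1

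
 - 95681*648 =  - 62001288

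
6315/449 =6315/449  =  14.06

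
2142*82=175644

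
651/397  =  651/397 = 1.64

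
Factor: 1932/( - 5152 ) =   -  3/8 = - 2^(-3 ) * 3^1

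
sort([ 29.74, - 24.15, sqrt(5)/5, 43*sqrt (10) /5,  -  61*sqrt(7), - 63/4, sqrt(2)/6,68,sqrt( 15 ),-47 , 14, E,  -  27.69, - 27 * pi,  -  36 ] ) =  [ - 61 * sqrt(7), - 27* pi,  -  47, - 36, - 27.69, - 24.15 ,  -  63/4 , sqrt( 2)/6, sqrt(5)/5, E,  sqrt(15), 14, 43 *sqrt(10)/5,29.74, 68 ] 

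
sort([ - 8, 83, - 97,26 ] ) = [- 97, - 8,26, 83]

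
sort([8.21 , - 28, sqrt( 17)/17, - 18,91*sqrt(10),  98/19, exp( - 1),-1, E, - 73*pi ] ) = [ - 73*pi, - 28, - 18,-1,  sqrt (17 )/17,exp ( - 1),  E,  98/19,8.21, 91*sqrt(10) ] 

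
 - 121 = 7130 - 7251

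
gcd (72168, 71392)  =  776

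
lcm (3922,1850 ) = 98050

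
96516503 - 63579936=32936567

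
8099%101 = 19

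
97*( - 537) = - 52089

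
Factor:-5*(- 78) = 390 = 2^1*3^1*5^1 *13^1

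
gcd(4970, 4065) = 5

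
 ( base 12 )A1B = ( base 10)1463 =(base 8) 2667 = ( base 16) 5b7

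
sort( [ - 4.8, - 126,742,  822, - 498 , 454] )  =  [ - 498 , -126, - 4.8, 454, 742, 822 ] 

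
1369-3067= -1698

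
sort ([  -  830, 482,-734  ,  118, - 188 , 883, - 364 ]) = [ - 830, - 734, - 364,-188,  118, 482, 883 ] 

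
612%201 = 9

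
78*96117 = 7497126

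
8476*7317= 62018892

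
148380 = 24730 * 6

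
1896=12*158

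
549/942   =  183/314 = 0.58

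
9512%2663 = 1523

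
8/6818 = 4/3409 = 0.00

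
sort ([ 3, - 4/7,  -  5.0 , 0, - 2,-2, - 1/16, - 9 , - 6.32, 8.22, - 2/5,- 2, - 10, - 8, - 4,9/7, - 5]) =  [ - 10, - 9, - 8, - 6.32, - 5.0,-5, - 4, - 2 , - 2,- 2, - 4/7,-2/5, - 1/16 , 0,9/7, 3, 8.22]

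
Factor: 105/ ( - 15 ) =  - 7 = - 7^1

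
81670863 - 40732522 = 40938341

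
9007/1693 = 5 + 542/1693=5.32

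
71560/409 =174 + 394/409=174.96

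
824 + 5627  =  6451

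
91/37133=91/37133= 0.00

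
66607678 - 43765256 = 22842422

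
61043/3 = 20347 + 2/3 = 20347.67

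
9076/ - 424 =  - 2269/106 = -21.41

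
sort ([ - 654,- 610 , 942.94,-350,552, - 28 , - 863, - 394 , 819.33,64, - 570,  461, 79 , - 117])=[ - 863, - 654, - 610, - 570, - 394,  -  350 , - 117,-28 , 64,79, 461,552,819.33,  942.94]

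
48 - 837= - 789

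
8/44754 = 4/22377= 0.00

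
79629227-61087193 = 18542034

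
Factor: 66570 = 2^1*3^1 * 5^1*7^1 *317^1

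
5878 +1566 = 7444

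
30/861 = 10/287 = 0.03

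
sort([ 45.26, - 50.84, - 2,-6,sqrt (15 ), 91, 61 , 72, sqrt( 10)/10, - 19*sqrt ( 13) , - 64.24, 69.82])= [ - 19*sqrt( 13),  -  64.24, - 50.84, - 6,  -  2,sqrt(10 ) /10,sqrt (15 ),45.26,61, 69.82,72,91 ] 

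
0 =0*514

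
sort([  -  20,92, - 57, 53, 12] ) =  [  -  57,-20 , 12, 53,92]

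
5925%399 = 339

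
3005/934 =3 + 203/934= 3.22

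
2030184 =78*26028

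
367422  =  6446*57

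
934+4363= 5297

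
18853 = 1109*17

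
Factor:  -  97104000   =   - 2^7*3^1*5^3*7^1*17^2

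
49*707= 34643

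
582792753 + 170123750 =752916503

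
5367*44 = 236148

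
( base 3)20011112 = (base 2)1000110010000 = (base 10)4496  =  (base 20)b4g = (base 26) 6go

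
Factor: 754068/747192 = 2^(-1)*7^1*47^1 * 163^(  -  1) = 329/326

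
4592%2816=1776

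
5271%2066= 1139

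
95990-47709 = 48281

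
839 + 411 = 1250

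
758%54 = 2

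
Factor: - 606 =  - 2^1*3^1*101^1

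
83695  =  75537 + 8158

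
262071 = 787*333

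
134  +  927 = 1061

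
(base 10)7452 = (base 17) 18d6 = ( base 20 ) icc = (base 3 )101020000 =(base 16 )1D1C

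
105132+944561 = 1049693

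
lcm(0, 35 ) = 0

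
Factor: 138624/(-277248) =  - 1/2 = - 2^( - 1 ) 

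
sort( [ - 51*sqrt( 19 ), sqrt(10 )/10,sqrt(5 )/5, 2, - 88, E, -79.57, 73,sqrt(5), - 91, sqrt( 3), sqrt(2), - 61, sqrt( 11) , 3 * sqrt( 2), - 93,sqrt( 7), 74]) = [  -  51*sqrt( 19 ), - 93,-91, - 88 , - 79.57,-61 , sqrt( 10 ) /10,sqrt( 5) /5, sqrt( 2 ), sqrt(3), 2,sqrt( 5), sqrt( 7 ),E,sqrt( 11 ),3*sqrt( 2), 73, 74]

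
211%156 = 55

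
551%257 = 37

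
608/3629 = 32/191=0.17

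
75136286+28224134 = 103360420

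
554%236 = 82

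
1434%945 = 489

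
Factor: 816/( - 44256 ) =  - 17/922 = -  2^ ( - 1 )*17^1*461^( - 1)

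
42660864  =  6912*6172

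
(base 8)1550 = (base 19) 27h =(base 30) t2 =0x368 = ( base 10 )872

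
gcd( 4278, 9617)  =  1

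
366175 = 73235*5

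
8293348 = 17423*476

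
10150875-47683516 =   -  37532641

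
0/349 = 0 =0.00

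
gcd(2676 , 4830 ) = 6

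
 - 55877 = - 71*787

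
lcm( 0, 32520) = 0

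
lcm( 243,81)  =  243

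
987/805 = 1 + 26/115 = 1.23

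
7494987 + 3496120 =10991107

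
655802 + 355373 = 1011175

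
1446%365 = 351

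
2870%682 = 142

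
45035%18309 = 8417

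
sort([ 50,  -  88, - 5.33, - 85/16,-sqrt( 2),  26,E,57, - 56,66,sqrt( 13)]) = [ - 88, - 56, - 5.33,  -  85/16, - sqrt( 2 ),E,sqrt (13 ),26,50,57,66]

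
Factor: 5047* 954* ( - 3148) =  - 2^3*3^2* 7^2 * 53^1*103^1*787^1 = - 15157110024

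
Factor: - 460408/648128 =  - 2^ (- 3 )*41^( - 1) * 233^1 = - 233/328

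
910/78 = 11 + 2/3= 11.67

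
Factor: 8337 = 3^1*7^1*397^1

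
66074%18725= 9899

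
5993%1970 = 83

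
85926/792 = 108 + 65/132 = 108.49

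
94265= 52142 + 42123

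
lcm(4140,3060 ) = 70380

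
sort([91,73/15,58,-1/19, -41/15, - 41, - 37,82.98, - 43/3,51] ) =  [ - 41,-37, - 43/3,  -  41/15,-1/19 , 73/15,51,58, 82.98,91] 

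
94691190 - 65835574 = 28855616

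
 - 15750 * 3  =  -47250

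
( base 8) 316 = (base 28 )7A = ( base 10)206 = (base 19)AG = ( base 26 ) 7o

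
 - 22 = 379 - 401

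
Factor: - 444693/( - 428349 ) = 17^(-1)*37^( - 1)*653^1 = 653/629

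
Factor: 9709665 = 3^1*5^1*7^1*19^1*31^1 * 157^1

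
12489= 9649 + 2840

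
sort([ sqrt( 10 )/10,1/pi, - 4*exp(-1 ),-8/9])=[ - 4*exp( - 1 ) , - 8/9,sqrt(10)/10,1/pi ]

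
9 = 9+0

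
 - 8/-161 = 8/161 = 0.05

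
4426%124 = 86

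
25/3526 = 25/3526=0.01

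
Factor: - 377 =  - 13^1*29^1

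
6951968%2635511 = 1680946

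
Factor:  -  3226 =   -  2^1*1613^1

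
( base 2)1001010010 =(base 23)12J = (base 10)594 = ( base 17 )20g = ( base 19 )1C5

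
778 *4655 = 3621590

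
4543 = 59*77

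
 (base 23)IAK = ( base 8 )23054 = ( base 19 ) 1816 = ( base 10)9772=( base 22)k44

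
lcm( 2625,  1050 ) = 5250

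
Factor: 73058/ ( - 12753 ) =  - 2^1*3^( - 2 )*13^( - 1)*109^ ( - 1)*36529^1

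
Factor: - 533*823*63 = -27635517 = -3^2*7^1 * 13^1*41^1*823^1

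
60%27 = 6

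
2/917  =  2/917= 0.00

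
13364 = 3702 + 9662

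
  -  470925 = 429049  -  899974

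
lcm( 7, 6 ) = 42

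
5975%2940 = 95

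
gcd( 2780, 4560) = 20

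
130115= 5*26023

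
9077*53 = 481081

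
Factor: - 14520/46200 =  - 5^( - 1 ) * 7^( - 1 ) *11^1 = - 11/35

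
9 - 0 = 9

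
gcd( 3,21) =3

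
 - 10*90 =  - 900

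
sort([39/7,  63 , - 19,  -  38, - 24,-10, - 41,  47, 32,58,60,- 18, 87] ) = [ -41, - 38, - 24, - 19 , - 18,-10,39/7,  32,47,58,60, 63, 87 ]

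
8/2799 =8/2799  =  0.00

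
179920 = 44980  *4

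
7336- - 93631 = 100967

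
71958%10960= 6198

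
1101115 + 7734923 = 8836038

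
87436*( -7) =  - 612052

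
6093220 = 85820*71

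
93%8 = 5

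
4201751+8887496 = 13089247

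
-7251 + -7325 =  - 14576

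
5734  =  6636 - 902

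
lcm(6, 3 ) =6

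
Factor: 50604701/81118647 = 3^(-2)*7^2*41^1*1321^( - 1)*6823^( - 1 )*25189^1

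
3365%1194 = 977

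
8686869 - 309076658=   -  300389789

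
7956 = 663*12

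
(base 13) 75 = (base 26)3I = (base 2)1100000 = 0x60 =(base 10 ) 96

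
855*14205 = 12145275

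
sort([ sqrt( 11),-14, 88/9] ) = [ - 14, sqrt( 11),88/9 ]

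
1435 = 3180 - 1745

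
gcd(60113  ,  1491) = 1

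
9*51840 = 466560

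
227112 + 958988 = 1186100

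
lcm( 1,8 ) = 8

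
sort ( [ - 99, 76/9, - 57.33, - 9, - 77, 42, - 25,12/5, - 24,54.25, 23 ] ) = [ - 99, - 77, - 57.33, -25, - 24, - 9,12/5,76/9,  23,42, 54.25]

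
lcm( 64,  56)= 448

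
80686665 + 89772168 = 170458833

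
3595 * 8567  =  30798365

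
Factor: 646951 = 523^1*1237^1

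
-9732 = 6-9738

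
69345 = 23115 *3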